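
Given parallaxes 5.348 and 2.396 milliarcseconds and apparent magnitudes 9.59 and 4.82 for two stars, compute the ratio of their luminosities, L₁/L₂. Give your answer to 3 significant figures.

L₁/L₂ = 0.00248

d₁ = 1/p₁ = 1/0.005348″ = 186.99 pc; d₂ = 1/p₂ = 1/0.002396″ = 417.36 pc.
M₁ = m₁ − 5 log₁₀ d₁ + 5 = 9.59 − 11.3591 + 5 = 3.2309.
M₂ = 4.82 − 13.1026 + 5 = -3.2826.
L₁/L₂ = 10^(0.4(M₂ − M₁)) = 10^(0.4 × (-6.5135)) = 10^(-2.60540) = 0.0024808.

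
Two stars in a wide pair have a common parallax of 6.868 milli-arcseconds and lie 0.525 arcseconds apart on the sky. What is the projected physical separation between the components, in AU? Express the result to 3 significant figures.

76.4 AU

d = 1/p = 1/0.006868″ = 145.6 pc.
At distance d (pc), an angle of θ arcsec spans θ·d AU: s = 0.525 × 145.6 = 76.44 AU.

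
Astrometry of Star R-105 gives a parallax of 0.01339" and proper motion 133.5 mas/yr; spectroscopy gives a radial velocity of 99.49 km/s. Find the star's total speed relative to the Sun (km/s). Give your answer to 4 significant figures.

110.1 km/s

d = 1/p = 1/0.01339″ = 74.683 pc.
μ = 133.5 mas/yr = 0.1335 ″/yr.
v_t = 4.740 μ d = 4.740 × 0.1335 × 74.683 = 47.259 km/s.
v = √(v_r² + v_t²) = √(99.49² + 47.259²) = √12131.7 = 110.14 km/s.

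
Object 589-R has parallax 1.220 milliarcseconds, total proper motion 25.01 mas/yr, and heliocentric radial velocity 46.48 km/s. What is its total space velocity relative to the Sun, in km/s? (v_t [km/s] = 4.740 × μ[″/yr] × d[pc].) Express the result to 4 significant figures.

d = 1/p = 1/0.001220″ = 819.67 pc.
μ = 25.01 mas/yr = 0.02501 ″/yr.
v_t = 4.740 μ d = 4.740 × 0.02501 × 819.67 = 97.17 km/s.
v = √(v_r² + v_t²) = √(46.48² + 97.17²) = √11602.4 = 107.71 km/s.

107.7 km/s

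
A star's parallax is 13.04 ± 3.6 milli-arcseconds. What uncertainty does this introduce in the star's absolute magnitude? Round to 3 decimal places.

σ_M = 0.599 mag

M = m − 5 log₁₀ d + 5 = m + 5 log₁₀ p + 5, so ∂M/∂p = 5/(p ln 10).
σ_M = (5/ln 10) · (σ_p/p) = 2.1715 × 3.6/13.04 = 2.1715 × 0.27607 = 0.59949.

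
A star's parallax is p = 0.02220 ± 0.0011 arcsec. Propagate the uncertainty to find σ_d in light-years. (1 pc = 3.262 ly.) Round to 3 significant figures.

d = 1/p, so σ_d = σ_p / p².
σ_d = 0.00110 / (0.02220)² = 0.00110 / 0.00049284 = 2.232 pc = 2.232 × 3.262 ly = 7.2808 ly.

7.28 ly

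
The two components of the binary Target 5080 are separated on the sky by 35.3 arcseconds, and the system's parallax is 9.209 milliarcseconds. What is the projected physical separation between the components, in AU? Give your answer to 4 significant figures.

d = 1/p = 1/0.009209″ = 108.59 pc.
At distance d (pc), an angle of θ arcsec spans θ·d AU: s = 35.3 × 108.59 = 3833.2 AU.

3833 AU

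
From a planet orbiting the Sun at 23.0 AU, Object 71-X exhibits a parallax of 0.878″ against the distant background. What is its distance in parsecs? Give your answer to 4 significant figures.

With baseline B (in AU) and parallax p (in arcsec), d = B/p parsecs.
d = 23.0 / 0.878 = 26.196 pc.

26.20 pc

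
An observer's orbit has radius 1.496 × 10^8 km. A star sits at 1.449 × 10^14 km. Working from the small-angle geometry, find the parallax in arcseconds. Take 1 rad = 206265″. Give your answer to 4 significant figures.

θ ≈ B/d = (1.496 × 10^8) / (1.449 × 10^14) = 1.0324 × 10^-6 rad.
In arcseconds: 1.0324 × 10^-6 × 206265 = 0.21295″.

0.2130 arcsec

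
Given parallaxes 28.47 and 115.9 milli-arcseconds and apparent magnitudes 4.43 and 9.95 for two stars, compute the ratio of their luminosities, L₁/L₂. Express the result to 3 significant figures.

L₁/L₂ = 2680

d₁ = 1/p₁ = 1/0.02847″ = 35.125 pc; d₂ = 1/p₂ = 1/0.1159″ = 8.6281 pc.
M₁ = m₁ − 5 log₁₀ d₁ + 5 = 4.43 − 7.7281 + 5 = 1.7019.
M₂ = 9.95 − 4.6796 + 5 = 10.2704.
L₁/L₂ = 10^(0.4(M₂ − M₁)) = 10^(0.4 × 8.5685) = 10^3.42740 = 2675.5.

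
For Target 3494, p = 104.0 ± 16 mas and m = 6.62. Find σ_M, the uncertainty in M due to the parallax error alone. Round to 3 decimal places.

M = m − 5 log₁₀ d + 5 = m + 5 log₁₀ p + 5, so ∂M/∂p = 5/(p ln 10).
σ_M = (5/ln 10) · (σ_p/p) = 2.1715 × 16/104.0 = 2.1715 × 0.15385 = 0.33409.

σ_M = 0.334 mag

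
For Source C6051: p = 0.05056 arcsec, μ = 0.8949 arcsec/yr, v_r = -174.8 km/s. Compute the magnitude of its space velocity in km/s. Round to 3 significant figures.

d = 1/p = 1/0.05056″ = 19.778 pc.
v_t = 4.740 μ d = 4.740 × 0.8949 × 19.778 = 83.895 km/s.
v = √(v_r² + v_t²) = √((-174.8)² + 83.895²) = √37593.4 = 193.89 km/s.

194 km/s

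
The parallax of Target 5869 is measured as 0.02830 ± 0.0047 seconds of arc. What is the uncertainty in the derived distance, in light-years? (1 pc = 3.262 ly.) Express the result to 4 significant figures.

19.14 ly

d = 1/p, so σ_d = σ_p / p².
σ_d = 0.00470 / (0.02830)² = 0.00470 / 0.00080089 = 5.8685 pc = 5.8685 × 3.262 ly = 19.143 ly.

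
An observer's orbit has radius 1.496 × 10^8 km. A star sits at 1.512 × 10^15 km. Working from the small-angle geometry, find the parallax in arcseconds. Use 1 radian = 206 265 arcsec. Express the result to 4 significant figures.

0.02041 arcsec

θ ≈ B/d = (1.496 × 10^8) / (1.512 × 10^15) = 9.8942 × 10^-8 rad.
In arcseconds: 9.8942 × 10^-8 × 206265 = 0.020408″.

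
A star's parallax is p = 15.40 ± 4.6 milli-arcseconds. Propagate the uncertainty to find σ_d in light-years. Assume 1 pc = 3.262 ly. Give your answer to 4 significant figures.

d = 1/p, so σ_d = σ_p / p².
σ_d = 0.00460 / (0.01540)² = 0.00460 / 0.00023716 = 19.396 pc = 19.396 × 3.262 ly = 63.27 ly.

63.27 ly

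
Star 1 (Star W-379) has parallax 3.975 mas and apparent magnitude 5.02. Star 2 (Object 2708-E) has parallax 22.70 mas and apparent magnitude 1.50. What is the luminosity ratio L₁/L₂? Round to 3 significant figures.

d₁ = 1/p₁ = 1/0.003975″ = 251.57 pc; d₂ = 1/p₂ = 1/0.02270″ = 44.053 pc.
M₁ = m₁ − 5 log₁₀ d₁ + 5 = 5.02 − 12.0033 + 5 = -1.9833.
M₂ = 1.50 − 8.2199 + 5 = -1.7199.
L₁/L₂ = 10^(0.4(M₂ − M₁)) = 10^(0.4 × 0.2634) = 10^0.10536 = 1.2746.

L₁/L₂ = 1.27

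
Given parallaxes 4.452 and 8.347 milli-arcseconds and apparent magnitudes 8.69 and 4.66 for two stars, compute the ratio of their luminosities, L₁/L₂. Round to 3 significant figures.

d₁ = 1/p₁ = 1/0.004452″ = 224.62 pc; d₂ = 1/p₂ = 1/0.008347″ = 119.8 pc.
M₁ = m₁ − 5 log₁₀ d₁ + 5 = 8.69 − 11.7572 + 5 = 1.9328.
M₂ = 4.66 − 10.3923 + 5 = -0.7323.
L₁/L₂ = 10^(0.4(M₂ − M₁)) = 10^(0.4 × (-2.6651)) = 10^(-1.06604) = 0.085893.

L₁/L₂ = 0.0859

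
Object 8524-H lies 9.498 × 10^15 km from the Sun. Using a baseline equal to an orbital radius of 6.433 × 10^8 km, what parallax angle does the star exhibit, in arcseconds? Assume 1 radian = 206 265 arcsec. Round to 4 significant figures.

0.01397 arcsec

θ ≈ B/d = (6.433 × 10^8) / (9.498 × 10^15) = 6.7730 × 10^-8 rad.
In arcseconds: 6.7730 × 10^-8 × 206265 = 0.01397″.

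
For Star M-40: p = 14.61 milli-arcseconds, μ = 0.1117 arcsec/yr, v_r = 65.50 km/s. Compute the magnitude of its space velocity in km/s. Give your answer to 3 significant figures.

74.9 km/s

d = 1/p = 1/0.01461″ = 68.446 pc.
v_t = 4.740 μ d = 4.740 × 0.1117 × 68.446 = 36.239 km/s.
v = √(v_r² + v_t²) = √(65.50² + 36.239²) = √5603.52 = 74.857 km/s.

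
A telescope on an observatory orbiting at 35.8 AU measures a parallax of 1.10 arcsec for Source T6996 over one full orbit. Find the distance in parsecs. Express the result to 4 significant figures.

With baseline B (in AU) and parallax p (in arcsec), d = B/p parsecs.
d = 35.8 / 1.10 = 32.545 pc.

32.55 pc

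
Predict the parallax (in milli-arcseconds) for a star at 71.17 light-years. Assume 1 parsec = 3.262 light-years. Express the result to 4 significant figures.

45.83 mas

d = 71.17 ly ÷ 3.262 = 21.818 pc.
p = 1/d = 1/21.818 = 0.045834 arcsec.
= 0.045834 × 1000 = 45.834 mas.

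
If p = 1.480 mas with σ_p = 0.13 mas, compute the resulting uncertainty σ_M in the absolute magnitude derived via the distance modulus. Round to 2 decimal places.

σ_M = 0.19 mag

M = m − 5 log₁₀ d + 5 = m + 5 log₁₀ p + 5, so ∂M/∂p = 5/(p ln 10).
σ_M = (5/ln 10) · (σ_p/p) = 2.1715 × 0.13/1.480 = 2.1715 × 0.087838 = 0.19074.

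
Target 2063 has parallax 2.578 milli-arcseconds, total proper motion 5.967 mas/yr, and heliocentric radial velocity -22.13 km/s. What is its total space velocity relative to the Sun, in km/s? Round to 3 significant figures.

24.7 km/s

d = 1/p = 1/0.002578″ = 387.9 pc.
μ = 5.967 mas/yr = 0.005967 ″/yr.
v_t = 4.740 μ d = 4.740 × 0.005967 × 387.9 = 10.971 km/s.
v = √(v_r² + v_t²) = √((-22.13)² + 10.971²) = √610.1 = 24.7 km/s.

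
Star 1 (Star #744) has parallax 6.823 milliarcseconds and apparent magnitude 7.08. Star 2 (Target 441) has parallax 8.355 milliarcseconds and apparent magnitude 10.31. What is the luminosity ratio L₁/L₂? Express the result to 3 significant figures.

d₁ = 1/p₁ = 1/0.006823″ = 146.56 pc; d₂ = 1/p₂ = 1/0.008355″ = 119.69 pc.
M₁ = m₁ − 5 log₁₀ d₁ + 5 = 7.08 − 10.8301 + 5 = 1.2499.
M₂ = 10.31 − 10.3903 + 5 = 4.9197.
L₁/L₂ = 10^(0.4(M₂ − M₁)) = 10^(0.4 × 3.6698) = 10^1.46792 = 29.371.

L₁/L₂ = 29.4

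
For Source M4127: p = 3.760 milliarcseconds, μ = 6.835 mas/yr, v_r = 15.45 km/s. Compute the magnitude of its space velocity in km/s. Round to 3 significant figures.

17.7 km/s

d = 1/p = 1/0.003760″ = 265.96 pc.
μ = 6.835 mas/yr = 0.006835 ″/yr.
v_t = 4.740 μ d = 4.740 × 0.006835 × 265.96 = 8.6165 km/s.
v = √(v_r² + v_t²) = √(15.45² + 8.6165²) = √312.947 = 17.69 km/s.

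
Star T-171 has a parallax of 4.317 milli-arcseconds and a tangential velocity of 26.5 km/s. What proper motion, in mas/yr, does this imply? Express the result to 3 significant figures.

d = 1/p = 1/0.004317″ = 231.64 pc.
μ = v_t / (4.74 d) = 26.5 / (4.74 × 231.64) = 26.5 / 1098 = 0.024135 ″/yr = 24.135 mas/yr.

24.1 mas/yr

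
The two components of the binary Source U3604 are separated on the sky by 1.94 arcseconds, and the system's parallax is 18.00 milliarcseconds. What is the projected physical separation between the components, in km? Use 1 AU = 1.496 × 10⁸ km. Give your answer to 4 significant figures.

1.612 × 10^10 km

d = 1/p = 1/0.01800″ = 55.556 pc.
At distance d (pc), an angle of θ arcsec spans θ·d AU: s = 1.94 × 55.556 = 107.78 AU.
= 107.78 × 1.496 × 10⁸ km = 1.6124 × 10^10 km.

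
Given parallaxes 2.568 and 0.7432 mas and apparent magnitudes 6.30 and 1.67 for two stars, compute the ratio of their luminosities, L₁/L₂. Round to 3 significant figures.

L₁/L₂ = 0.00118

d₁ = 1/p₁ = 1/0.002568″ = 389.41 pc; d₂ = 1/p₂ = 1/0.0007432″ = 1345.5 pc.
M₁ = m₁ − 5 log₁₀ d₁ + 5 = 6.30 − 12.9520 + 5 = -1.6520.
M₂ = 1.67 − 15.6444 + 5 = -8.9744.
L₁/L₂ = 10^(0.4(M₂ − M₁)) = 10^(0.4 × (-7.3224)) = 10^(-2.92896) = 0.0011777.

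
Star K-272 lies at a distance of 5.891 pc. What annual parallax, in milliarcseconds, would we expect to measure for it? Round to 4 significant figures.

p = 1/d = 1/5.891 = 0.16975 arcsec.
= 0.16975 × 1000 = 169.75 mas.

169.8 mas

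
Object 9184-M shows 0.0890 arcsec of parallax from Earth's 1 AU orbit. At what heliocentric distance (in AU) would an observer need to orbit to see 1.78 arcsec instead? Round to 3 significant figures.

20.0 AU

Parallax scales linearly with baseline: p ∝ B, so B = p_target / p_Earth × 1 AU.
B = 1.78 / 0.0890 = 20 AU.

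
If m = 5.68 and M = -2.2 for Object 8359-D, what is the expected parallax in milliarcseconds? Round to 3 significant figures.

m − M = 5.68 − (-2.2) = 7.88.
d = 10^((m−M)/5 + 1) = 10^2.576 = 376.7 pc.
p = 1/d = 1/376.7 = 0.0026546 arcsec = 2.6546 mas.

2.65 mas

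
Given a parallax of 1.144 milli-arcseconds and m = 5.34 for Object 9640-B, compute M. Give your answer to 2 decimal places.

M = -4.37

d = 1/p = 1/0.001144″ = 874.13 pc.
m − M = 5 log₁₀(874.13) − 5 = 14.7079 − 5 = 9.7079.
M = m − (m − M) = 5.34 − 9.7079 = -4.37.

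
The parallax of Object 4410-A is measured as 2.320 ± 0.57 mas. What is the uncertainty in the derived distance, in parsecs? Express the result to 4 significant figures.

105.9 pc

d = 1/p, so σ_d = σ_p / p².
σ_d = 0.000570 / (0.002320)² = 0.000570 / 0.0000053824 = 105.9 pc.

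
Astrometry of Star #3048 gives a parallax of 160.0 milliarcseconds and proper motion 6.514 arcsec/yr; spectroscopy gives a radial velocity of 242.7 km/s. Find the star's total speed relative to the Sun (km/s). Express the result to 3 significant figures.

d = 1/p = 1/0.1600″ = 6.25 pc.
v_t = 4.740 μ d = 4.740 × 6.514 × 6.25 = 192.98 km/s.
v = √(v_r² + v_t²) = √(242.7² + 192.98²) = √96144.6 = 310.07 km/s.

310 km/s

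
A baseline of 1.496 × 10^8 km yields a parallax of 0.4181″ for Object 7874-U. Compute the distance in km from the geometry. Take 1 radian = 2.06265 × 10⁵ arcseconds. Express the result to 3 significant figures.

7.38 × 10^13 km

θ = 0.4181″ = 0.4181/206265 = 2.0270 × 10^-6 rad.
d = B/θ = (1.496 × 10^8) / (2.0270 × 10^-6) = 7.3804 × 10^13 km.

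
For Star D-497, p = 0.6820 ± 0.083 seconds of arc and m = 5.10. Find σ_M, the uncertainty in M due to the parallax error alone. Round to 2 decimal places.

σ_M = 0.26 mag

M = m − 5 log₁₀ d + 5 = m + 5 log₁₀ p + 5, so ∂M/∂p = 5/(p ln 10).
σ_M = (5/ln 10) · (σ_p/p) = 2.1715 × 0.083/0.6820 = 2.1715 × 0.1217 = 0.26427.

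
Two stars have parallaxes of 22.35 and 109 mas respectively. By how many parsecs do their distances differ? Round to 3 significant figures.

d_A = 1/0.02235″ = 44.743 pc; d_B = 1/0.1090″ = 9.1743 pc.
|d_B − d_A| = |9.1743 − 44.743| = 35.569 pc.

35.6 pc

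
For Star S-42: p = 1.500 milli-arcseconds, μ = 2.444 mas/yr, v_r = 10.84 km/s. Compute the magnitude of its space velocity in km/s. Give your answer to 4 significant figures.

d = 1/p = 1/0.001500″ = 666.67 pc.
μ = 2.444 mas/yr = 0.002444 ″/yr.
v_t = 4.740 μ d = 4.740 × 0.002444 × 666.67 = 7.7231 km/s.
v = √(v_r² + v_t²) = √(10.84² + 7.7231²) = √177.152 = 13.31 km/s.

13.31 km/s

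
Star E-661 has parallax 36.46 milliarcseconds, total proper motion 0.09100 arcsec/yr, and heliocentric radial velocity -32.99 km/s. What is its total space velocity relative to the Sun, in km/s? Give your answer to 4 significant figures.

d = 1/p = 1/0.03646″ = 27.427 pc.
v_t = 4.740 μ d = 4.740 × 0.09100 × 27.427 = 11.83 km/s.
v = √(v_r² + v_t²) = √((-32.99)² + 11.83²) = √1228.29 = 35.047 km/s.

35.05 km/s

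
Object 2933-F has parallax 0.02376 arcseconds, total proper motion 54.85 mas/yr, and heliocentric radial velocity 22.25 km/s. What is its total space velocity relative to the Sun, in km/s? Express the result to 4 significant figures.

d = 1/p = 1/0.02376″ = 42.088 pc.
μ = 54.85 mas/yr = 0.05485 ″/yr.
v_t = 4.740 μ d = 4.740 × 0.05485 × 42.088 = 10.942 km/s.
v = √(v_r² + v_t²) = √(22.25² + 10.942²) = √614.79 = 24.795 km/s.

24.80 km/s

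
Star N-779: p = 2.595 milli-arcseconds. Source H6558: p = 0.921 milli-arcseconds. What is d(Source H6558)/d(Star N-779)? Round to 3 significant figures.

2.82

Since d = 1/p, d_B/d_A = p_A/p_B.
= 2.595 / 0.921 = 2.8176.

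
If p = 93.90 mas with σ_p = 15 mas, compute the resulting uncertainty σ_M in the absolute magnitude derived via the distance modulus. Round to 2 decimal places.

σ_M = 0.35 mag

M = m − 5 log₁₀ d + 5 = m + 5 log₁₀ p + 5, so ∂M/∂p = 5/(p ln 10).
σ_M = (5/ln 10) · (σ_p/p) = 2.1715 × 15/93.90 = 2.1715 × 0.15974 = 0.34688.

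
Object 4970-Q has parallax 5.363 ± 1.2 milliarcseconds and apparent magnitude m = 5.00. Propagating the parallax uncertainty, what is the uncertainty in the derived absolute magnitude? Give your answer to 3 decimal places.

M = m − 5 log₁₀ d + 5 = m + 5 log₁₀ p + 5, so ∂M/∂p = 5/(p ln 10).
σ_M = (5/ln 10) · (σ_p/p) = 2.1715 × 1.2/5.363 = 2.1715 × 0.22376 = 0.48589.

σ_M = 0.486 mag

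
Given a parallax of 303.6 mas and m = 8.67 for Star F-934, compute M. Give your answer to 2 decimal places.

M = 11.08

d = 1/p = 1/0.3036″ = 3.2938 pc.
m − M = 5 log₁₀(3.2938) − 5 = 2.5885 − 5 = -2.4115.
M = m − (m − M) = 8.67 − (-2.4115) = 11.08.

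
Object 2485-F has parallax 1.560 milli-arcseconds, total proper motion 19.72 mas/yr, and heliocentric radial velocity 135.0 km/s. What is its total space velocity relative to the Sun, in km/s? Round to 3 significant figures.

d = 1/p = 1/0.001560″ = 641.03 pc.
μ = 19.72 mas/yr = 0.01972 ″/yr.
v_t = 4.740 μ d = 4.740 × 0.01972 × 641.03 = 59.919 km/s.
v = √(v_r² + v_t²) = √(135.0² + 59.919²) = √21815.3 = 147.7 km/s.

148 km/s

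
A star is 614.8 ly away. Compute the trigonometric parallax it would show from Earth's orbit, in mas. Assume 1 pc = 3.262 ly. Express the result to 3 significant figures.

5.31 mas

d = 614.8 ly ÷ 3.262 = 188.47 pc.
p = 1/d = 1/188.47 = 0.0053059 arcsec.
= 0.0053059 × 1000 = 5.3059 mas.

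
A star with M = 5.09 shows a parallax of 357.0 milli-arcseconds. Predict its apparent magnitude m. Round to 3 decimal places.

m = 2.327

d = 1/p = 1/0.3570″ = 2.8011 pc.
m − M = 5 log₁₀ d − 5 = 5 log₁₀(2.8011) − 5 = 2.2366 − 5 = -2.7634.
m = M + (m − M) = 5.09 + (-2.7634) = 2.327.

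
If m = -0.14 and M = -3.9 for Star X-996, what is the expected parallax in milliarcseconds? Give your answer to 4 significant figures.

17.70 mas

m − M = -0.14 − (-3.9) = 3.76.
d = 10^((m−M)/5 + 1) = 10^1.752 = 56.494 pc.
p = 1/d = 1/56.494 = 0.017701 arcsec = 17.701 mas.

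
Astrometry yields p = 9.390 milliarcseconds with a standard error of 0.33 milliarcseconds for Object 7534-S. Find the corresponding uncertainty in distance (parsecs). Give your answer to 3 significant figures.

d = 1/p, so σ_d = σ_p / p².
σ_d = 0.000330 / (0.009390)² = 0.000330 / 0.000088172 = 3.7427 pc.

3.74 pc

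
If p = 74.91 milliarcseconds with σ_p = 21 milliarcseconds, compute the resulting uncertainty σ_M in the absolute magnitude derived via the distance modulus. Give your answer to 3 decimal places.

σ_M = 0.609 mag

M = m − 5 log₁₀ d + 5 = m + 5 log₁₀ p + 5, so ∂M/∂p = 5/(p ln 10).
σ_M = (5/ln 10) · (σ_p/p) = 2.1715 × 21/74.91 = 2.1715 × 0.28034 = 0.60876.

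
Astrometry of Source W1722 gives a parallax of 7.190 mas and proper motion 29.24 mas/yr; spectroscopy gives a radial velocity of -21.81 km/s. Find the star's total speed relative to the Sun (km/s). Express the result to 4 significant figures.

d = 1/p = 1/0.007190″ = 139.08 pc.
μ = 29.24 mas/yr = 0.02924 ″/yr.
v_t = 4.740 μ d = 4.740 × 0.02924 × 139.08 = 19.276 km/s.
v = √(v_r² + v_t²) = √((-21.81)² + 19.276²) = √847.24 = 29.107 km/s.

29.11 km/s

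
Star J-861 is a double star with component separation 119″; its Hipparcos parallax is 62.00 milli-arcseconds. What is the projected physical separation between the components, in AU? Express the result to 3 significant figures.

1920 AU

d = 1/p = 1/0.06200″ = 16.129 pc.
At distance d (pc), an angle of θ arcsec spans θ·d AU: s = 119 × 16.129 = 1919.4 AU.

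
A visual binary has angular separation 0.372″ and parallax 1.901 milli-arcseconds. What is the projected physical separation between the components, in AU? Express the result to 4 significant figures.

d = 1/p = 1/0.001901″ = 526.04 pc.
At distance d (pc), an angle of θ arcsec spans θ·d AU: s = 0.372 × 526.04 = 195.69 AU.

195.7 AU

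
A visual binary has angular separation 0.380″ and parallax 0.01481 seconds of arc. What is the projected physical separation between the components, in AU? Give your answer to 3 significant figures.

25.7 AU

d = 1/p = 1/0.01481″ = 67.522 pc.
At distance d (pc), an angle of θ arcsec spans θ·d AU: s = 0.380 × 67.522 = 25.658 AU.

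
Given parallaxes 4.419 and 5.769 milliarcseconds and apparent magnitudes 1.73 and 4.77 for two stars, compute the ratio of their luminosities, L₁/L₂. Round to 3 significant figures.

L₁/L₂ = 28.0

d₁ = 1/p₁ = 1/0.004419″ = 226.3 pc; d₂ = 1/p₂ = 1/0.005769″ = 173.34 pc.
M₁ = m₁ − 5 log₁₀ d₁ + 5 = 1.73 − 11.7734 + 5 = -5.0434.
M₂ = 4.77 − 11.1945 + 5 = -1.4245.
L₁/L₂ = 10^(0.4(M₂ − M₁)) = 10^(0.4 × 3.6189) = 10^1.44756 = 28.026.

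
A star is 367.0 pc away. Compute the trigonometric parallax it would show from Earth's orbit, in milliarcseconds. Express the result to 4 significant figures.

p = 1/d = 1/367 = 0.0027248 arcsec.
= 0.0027248 × 1000 = 2.7248 mas.

2.725 mas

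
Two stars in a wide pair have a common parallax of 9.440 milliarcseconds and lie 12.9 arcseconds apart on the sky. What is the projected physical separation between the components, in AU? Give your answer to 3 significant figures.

1370 AU

d = 1/p = 1/0.009440″ = 105.93 pc.
At distance d (pc), an angle of θ arcsec spans θ·d AU: s = 12.9 × 105.93 = 1366.5 AU.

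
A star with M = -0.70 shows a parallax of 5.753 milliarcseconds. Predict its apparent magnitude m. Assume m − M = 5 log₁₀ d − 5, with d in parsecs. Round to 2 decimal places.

d = 1/p = 1/0.005753″ = 173.82 pc.
m − M = 5 log₁₀ d − 5 = 5 log₁₀(173.82) − 5 = 11.2005 − 5 = 6.2005.
m = M + (m − M) = -0.70 + 6.2005 = 5.50.

m = 5.50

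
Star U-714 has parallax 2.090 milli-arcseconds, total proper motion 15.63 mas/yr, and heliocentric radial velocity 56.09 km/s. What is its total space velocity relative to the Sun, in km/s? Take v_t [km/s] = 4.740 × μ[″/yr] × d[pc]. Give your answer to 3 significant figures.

d = 1/p = 1/0.002090″ = 478.47 pc.
μ = 15.63 mas/yr = 0.01563 ″/yr.
v_t = 4.740 μ d = 4.740 × 0.01563 × 478.47 = 35.448 km/s.
v = √(v_r² + v_t²) = √(56.09² + 35.448²) = √4402.65 = 66.352 km/s.

66.4 km/s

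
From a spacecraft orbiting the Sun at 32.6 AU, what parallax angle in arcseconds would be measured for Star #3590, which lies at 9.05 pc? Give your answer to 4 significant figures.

p (arcsec) = B (AU) / d (pc).
p = 32.6 / 9.05 = 3.6022 arcsec.

3.602 arcsec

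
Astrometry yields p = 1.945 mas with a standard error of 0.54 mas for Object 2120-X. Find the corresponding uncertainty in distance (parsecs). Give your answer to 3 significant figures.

143 pc

d = 1/p, so σ_d = σ_p / p².
σ_d = 0.000540 / (0.001945)² = 0.000540 / 0.000003783 = 142.74 pc.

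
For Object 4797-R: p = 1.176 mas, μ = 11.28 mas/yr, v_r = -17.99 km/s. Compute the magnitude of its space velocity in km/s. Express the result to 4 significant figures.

48.90 km/s

d = 1/p = 1/0.001176″ = 850.34 pc.
μ = 11.28 mas/yr = 0.01128 ″/yr.
v_t = 4.740 μ d = 4.740 × 0.01128 × 850.34 = 45.465 km/s.
v = √(v_r² + v_t²) = √((-17.99)² + 45.465²) = √2390.71 = 48.895 km/s.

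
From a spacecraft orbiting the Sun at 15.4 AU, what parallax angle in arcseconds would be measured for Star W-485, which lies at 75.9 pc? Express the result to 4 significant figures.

p (arcsec) = B (AU) / d (pc).
p = 15.4 / 75.9 = 0.2029 arcsec.

0.2029 arcsec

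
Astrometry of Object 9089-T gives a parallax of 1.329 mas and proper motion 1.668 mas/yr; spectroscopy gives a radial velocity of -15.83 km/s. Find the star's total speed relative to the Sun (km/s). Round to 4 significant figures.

16.91 km/s

d = 1/p = 1/0.001329″ = 752.45 pc.
μ = 1.668 mas/yr = 0.001668 ″/yr.
v_t = 4.740 μ d = 4.740 × 0.001668 × 752.45 = 5.9491 km/s.
v = √(v_r² + v_t²) = √((-15.83)² + 5.9491²) = √285.981 = 16.911 km/s.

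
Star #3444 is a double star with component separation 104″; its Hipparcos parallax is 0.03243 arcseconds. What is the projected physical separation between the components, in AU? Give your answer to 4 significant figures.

3207 AU

d = 1/p = 1/0.03243″ = 30.836 pc.
At distance d (pc), an angle of θ arcsec spans θ·d AU: s = 104 × 30.836 = 3206.9 AU.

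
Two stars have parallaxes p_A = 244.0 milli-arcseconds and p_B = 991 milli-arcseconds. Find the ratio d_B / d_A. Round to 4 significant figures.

Since d = 1/p, d_B/d_A = p_A/p_B.
= 244.0 / 991 = 0.24622.

0.2462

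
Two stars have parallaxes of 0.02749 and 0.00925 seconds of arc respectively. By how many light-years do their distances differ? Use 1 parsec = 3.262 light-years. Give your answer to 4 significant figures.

d_A = 1/0.02749″ = 36.377 pc; d_B = 1/0.009250″ = 108.11 pc.
|d_B − d_A| = |108.11 − 36.377| = 71.733 pc = 71.733 × 3.262 ly = 233.99 ly.

234.0 ly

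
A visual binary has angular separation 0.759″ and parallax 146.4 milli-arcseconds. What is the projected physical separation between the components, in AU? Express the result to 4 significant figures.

d = 1/p = 1/0.1464″ = 6.8306 pc.
At distance d (pc), an angle of θ arcsec spans θ·d AU: s = 0.759 × 6.8306 = 5.1844 AU.

5.184 AU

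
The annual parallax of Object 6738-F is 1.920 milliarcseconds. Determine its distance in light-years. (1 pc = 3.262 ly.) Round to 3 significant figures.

p = 1.920 milliarcseconds = 0.001920 arcsec.
d = 1/p = 1/0.001920 = 520.83 pc.
In light-years: 520.83 × 3.262 = 1698.9 ly.

1700 light years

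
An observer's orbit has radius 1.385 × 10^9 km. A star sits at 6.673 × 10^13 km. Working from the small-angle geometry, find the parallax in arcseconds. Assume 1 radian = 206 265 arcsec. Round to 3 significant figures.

θ ≈ B/d = (1.385 × 10^9) / (6.673 × 10^13) = 2.0755 × 10^-5 rad.
In arcseconds: 2.0755 × 10^-5 × 206265 = 4.281″.

4.28 arcsec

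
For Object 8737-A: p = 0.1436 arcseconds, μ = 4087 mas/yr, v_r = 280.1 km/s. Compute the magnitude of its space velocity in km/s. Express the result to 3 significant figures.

d = 1/p = 1/0.1436″ = 6.9638 pc.
μ = 4087 mas/yr = 4.087 ″/yr.
v_t = 4.740 μ d = 4.740 × 4.087 × 6.9638 = 134.91 km/s.
v = √(v_r² + v_t²) = √(280.1² + 134.91²) = √96656.7 = 310.9 km/s.

311 km/s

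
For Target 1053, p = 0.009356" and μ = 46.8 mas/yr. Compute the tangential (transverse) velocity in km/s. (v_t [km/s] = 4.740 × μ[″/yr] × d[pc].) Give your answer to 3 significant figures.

23.7 km/s

d = 1/p = 1/0.009356″ = 106.88 pc.
μ = 46.8 mas/yr = 0.0468 ″/yr.
v_t = 4.74 × μ × d = 4.74 × 0.0468 × 106.88 = 23.709 km/s.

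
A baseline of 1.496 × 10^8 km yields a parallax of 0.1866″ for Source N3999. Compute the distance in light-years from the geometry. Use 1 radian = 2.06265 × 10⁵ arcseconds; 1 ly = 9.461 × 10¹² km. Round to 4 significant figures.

17.48 ly

θ = 0.1866″ = 0.1866/206265 = 9.0466 × 10^-7 rad.
d = B/θ = (1.496 × 10^8) / (9.0466 × 10^-7) = 1.6537 × 10^14 km = (1.6537 × 10^14) / (9.461 × 10^12) ly = 17.479 ly.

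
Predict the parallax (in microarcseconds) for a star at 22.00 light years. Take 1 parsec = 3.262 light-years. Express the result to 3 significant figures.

148000 μas

d = 22.00 ly ÷ 3.262 = 6.7443 pc.
p = 1/d = 1/6.7443 = 0.14827 arcsec.
= 0.14827 × 10⁶ = 1.4827 × 10^5 μas.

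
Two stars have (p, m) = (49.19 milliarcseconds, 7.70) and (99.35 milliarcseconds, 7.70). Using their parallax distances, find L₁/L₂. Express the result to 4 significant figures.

d₁ = 1/p₁ = 1/0.04919″ = 20.329 pc; d₂ = 1/p₂ = 1/0.09935″ = 10.065 pc.
M₁ = m₁ − 5 log₁₀ d₁ + 5 = 7.70 − 6.5406 + 5 = 6.1594.
M₂ = 7.70 − 5.0141 + 5 = 7.6859.
L₁/L₂ = 10^(0.4(M₂ − M₁)) = 10^(0.4 × 1.5265) = 10^0.61060 = 4.0794.

L₁/L₂ = 4.079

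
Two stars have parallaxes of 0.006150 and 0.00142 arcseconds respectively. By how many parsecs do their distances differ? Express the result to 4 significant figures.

541.6 pc

d_A = 1/0.006150″ = 162.6 pc; d_B = 1/0.001420″ = 704.23 pc.
|d_B − d_A| = |704.23 − 162.6| = 541.63 pc.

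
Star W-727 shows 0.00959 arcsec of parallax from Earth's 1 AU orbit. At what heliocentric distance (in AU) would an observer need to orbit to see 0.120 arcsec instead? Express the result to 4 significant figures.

12.51 AU

Parallax scales linearly with baseline: p ∝ B, so B = p_target / p_Earth × 1 AU.
B = 0.120 / 0.00959 = 12.513 AU.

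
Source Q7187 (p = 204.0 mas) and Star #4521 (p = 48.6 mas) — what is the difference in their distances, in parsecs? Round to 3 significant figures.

15.7 pc

d_A = 1/0.2040″ = 4.902 pc; d_B = 1/0.04860″ = 20.576 pc.
|d_B − d_A| = |20.576 − 4.902| = 15.674 pc.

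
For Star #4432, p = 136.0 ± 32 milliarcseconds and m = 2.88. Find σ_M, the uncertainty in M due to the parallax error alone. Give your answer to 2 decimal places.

σ_M = 0.51 mag

M = m − 5 log₁₀ d + 5 = m + 5 log₁₀ p + 5, so ∂M/∂p = 5/(p ln 10).
σ_M = (5/ln 10) · (σ_p/p) = 2.1715 × 32/136.0 = 2.1715 × 0.23529 = 0.51093.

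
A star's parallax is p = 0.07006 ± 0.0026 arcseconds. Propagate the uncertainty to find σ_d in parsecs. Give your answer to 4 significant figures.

d = 1/p, so σ_d = σ_p / p².
σ_d = 0.00260 / (0.07006)² = 0.00260 / 0.0049084 = 0.5297 pc.

0.5297 pc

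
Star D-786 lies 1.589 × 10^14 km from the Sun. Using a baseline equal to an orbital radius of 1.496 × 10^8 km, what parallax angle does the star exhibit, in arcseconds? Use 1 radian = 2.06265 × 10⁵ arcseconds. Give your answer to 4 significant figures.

0.1942 arcsec

θ ≈ B/d = (1.496 × 10^8) / (1.589 × 10^14) = 9.4147 × 10^-7 rad.
In arcseconds: 9.4147 × 10^-7 × 206265 = 0.19419″.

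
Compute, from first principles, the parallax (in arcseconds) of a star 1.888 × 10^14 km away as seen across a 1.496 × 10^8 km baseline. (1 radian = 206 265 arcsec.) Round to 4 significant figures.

θ ≈ B/d = (1.496 × 10^8) / (1.888 × 10^14) = 7.9237 × 10^-7 rad.
In arcseconds: 7.9237 × 10^-7 × 206265 = 0.16344″.

0.1634 arcsec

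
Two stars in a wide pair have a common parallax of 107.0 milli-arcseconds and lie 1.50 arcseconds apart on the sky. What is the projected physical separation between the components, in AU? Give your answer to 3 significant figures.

14.0 AU

d = 1/p = 1/0.1070″ = 9.3458 pc.
At distance d (pc), an angle of θ arcsec spans θ·d AU: s = 1.50 × 9.3458 = 14.019 AU.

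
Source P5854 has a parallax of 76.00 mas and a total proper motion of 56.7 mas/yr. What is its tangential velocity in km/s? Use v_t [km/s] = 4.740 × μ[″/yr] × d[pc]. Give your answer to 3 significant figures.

3.54 km/s

d = 1/p = 1/0.07600″ = 13.158 pc.
μ = 56.7 mas/yr = 0.0567 ″/yr.
v_t = 4.74 × μ × d = 4.74 × 0.0567 × 13.158 = 3.5363 km/s.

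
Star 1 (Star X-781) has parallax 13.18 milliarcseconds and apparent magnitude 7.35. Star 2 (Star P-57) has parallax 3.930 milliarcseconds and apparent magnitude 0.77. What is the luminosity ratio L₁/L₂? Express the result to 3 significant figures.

d₁ = 1/p₁ = 1/0.01318″ = 75.873 pc; d₂ = 1/p₂ = 1/0.003930″ = 254.45 pc.
M₁ = m₁ − 5 log₁₀ d₁ + 5 = 7.35 − 9.4004 + 5 = 2.9496.
M₂ = 0.77 − 12.0280 + 5 = -6.2580.
L₁/L₂ = 10^(0.4(M₂ − M₁)) = 10^(0.4 × (-9.2076)) = 10^(-3.68304) = 0.00020747.

L₁/L₂ = 0.000207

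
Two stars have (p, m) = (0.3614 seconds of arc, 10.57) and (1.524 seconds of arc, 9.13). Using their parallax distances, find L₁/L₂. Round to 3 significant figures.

L₁/L₂ = 4.72

d₁ = 1/p₁ = 1/0.3614″ = 2.767 pc; d₂ = 1/p₂ = 1/1.524″ = 0.65617 pc.
M₁ = m₁ − 5 log₁₀ d₁ + 5 = 10.57 − 2.2100 + 5 = 13.3600.
M₂ = 9.13 − (-0.9149) + 5 = 15.0449.
L₁/L₂ = 10^(0.4(M₂ − M₁)) = 10^(0.4 × 1.6849) = 10^0.67396 = 4.7202.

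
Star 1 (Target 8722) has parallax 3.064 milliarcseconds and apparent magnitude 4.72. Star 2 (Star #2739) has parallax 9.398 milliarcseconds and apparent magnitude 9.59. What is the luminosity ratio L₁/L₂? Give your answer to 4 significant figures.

d₁ = 1/p₁ = 1/0.003064″ = 326.37 pc; d₂ = 1/p₂ = 1/0.009398″ = 106.41 pc.
M₁ = m₁ − 5 log₁₀ d₁ + 5 = 4.72 − 12.5686 + 5 = -2.8486.
M₂ = 9.59 − 10.1349 + 5 = 4.4551.
L₁/L₂ = 10^(0.4(M₂ − M₁)) = 10^(0.4 × 7.3037) = 10^2.92148 = 834.6.

L₁/L₂ = 834.6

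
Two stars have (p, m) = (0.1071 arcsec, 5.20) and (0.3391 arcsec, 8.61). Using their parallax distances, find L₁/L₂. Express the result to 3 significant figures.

L₁/L₂ = 232

d₁ = 1/p₁ = 1/0.1071″ = 9.3371 pc; d₂ = 1/p₂ = 1/0.3391″ = 2.949 pc.
M₁ = m₁ − 5 log₁₀ d₁ + 5 = 5.20 − 4.8511 + 5 = 5.3489.
M₂ = 8.61 − 2.3484 + 5 = 11.2616.
L₁/L₂ = 10^(0.4(M₂ − M₁)) = 10^(0.4 × 5.9127) = 10^2.36508 = 231.78.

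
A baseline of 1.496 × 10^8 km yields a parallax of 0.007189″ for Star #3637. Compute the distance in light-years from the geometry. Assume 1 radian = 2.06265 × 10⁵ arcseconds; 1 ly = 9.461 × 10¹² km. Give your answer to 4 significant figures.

θ = 0.007189″ = 0.007189/206265 = 3.4853 × 10^-8 rad.
d = B/θ = (1.496 × 10^8) / (3.4853 × 10^-8) = 4.2923 × 10^15 km = (4.2923 × 10^15) / (9.461 × 10^12) ly = 453.68 ly.

453.7 ly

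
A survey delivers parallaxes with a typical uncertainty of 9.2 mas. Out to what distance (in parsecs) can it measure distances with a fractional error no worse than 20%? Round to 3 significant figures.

σ_d/d = σ_p/p, so the condition is σ_p/p ≤ 0.20, i.e. p ≥ σ_p/0.20.
p_min = 9.2/0.20 = 46 mas = 0.046 arcsec.
d_max = 1/p_min = 1/0.046 = 21.739 pc.

21.7 pc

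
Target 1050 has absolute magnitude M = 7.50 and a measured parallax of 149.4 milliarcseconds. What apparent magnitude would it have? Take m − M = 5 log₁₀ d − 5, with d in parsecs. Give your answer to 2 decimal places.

m = 6.63

d = 1/p = 1/0.1494″ = 6.6934 pc.
m − M = 5 log₁₀ d − 5 = 5 log₁₀(6.6934) − 5 = 4.1282 − 5 = -0.8718.
m = M + (m − M) = 7.50 + (-0.8718) = 6.63.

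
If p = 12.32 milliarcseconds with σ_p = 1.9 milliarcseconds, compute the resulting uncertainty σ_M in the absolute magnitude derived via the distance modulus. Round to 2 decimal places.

σ_M = 0.33 mag

M = m − 5 log₁₀ d + 5 = m + 5 log₁₀ p + 5, so ∂M/∂p = 5/(p ln 10).
σ_M = (5/ln 10) · (σ_p/p) = 2.1715 × 1.9/12.32 = 2.1715 × 0.15422 = 0.33489.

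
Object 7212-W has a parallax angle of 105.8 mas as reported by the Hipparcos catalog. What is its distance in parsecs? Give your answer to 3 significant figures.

9.45 pc

p = 105.8 mas = 0.1058 arcsec.
d = 1/p = 1/0.1058 = 9.4518 pc.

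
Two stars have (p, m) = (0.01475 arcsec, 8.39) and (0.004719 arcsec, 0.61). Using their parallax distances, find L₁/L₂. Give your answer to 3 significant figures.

L₁/L₂ = 7.91 × 10^-5

d₁ = 1/p₁ = 1/0.01475″ = 67.797 pc; d₂ = 1/p₂ = 1/0.004719″ = 211.91 pc.
M₁ = m₁ − 5 log₁₀ d₁ + 5 = 8.39 − 9.1561 + 5 = 4.2339.
M₂ = 0.61 − 11.6308 + 5 = -6.0208.
L₁/L₂ = 10^(0.4(M₂ − M₁)) = 10^(0.4 × (-10.2547)) = 10^(-4.10188) = 0.00007909.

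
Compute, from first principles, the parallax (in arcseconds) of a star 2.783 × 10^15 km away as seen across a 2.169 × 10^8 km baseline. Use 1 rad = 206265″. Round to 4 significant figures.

θ ≈ B/d = (2.169 × 10^8) / (2.783 × 10^15) = 7.7937 × 10^-8 rad.
In arcseconds: 7.7937 × 10^-8 × 206265 = 0.016076″.

0.01608 arcsec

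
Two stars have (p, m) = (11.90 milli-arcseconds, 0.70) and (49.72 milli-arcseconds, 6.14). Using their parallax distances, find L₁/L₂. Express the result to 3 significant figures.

d₁ = 1/p₁ = 1/0.01190″ = 84.034 pc; d₂ = 1/p₂ = 1/0.04972″ = 20.113 pc.
M₁ = m₁ − 5 log₁₀ d₁ + 5 = 0.70 − 9.6223 + 5 = -3.9223.
M₂ = 6.14 − 6.5174 + 5 = 4.6226.
L₁/L₂ = 10^(0.4(M₂ − M₁)) = 10^(0.4 × 8.5449) = 10^3.41796 = 2617.9.

L₁/L₂ = 2620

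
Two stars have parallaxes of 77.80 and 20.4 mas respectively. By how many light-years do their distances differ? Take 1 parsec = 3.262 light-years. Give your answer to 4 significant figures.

d_A = 1/0.07780″ = 12.853 pc; d_B = 1/0.02040″ = 49.02 pc.
|d_B − d_A| = |49.02 − 12.853| = 36.167 pc = 36.167 × 3.262 ly = 117.98 ly.

118.0 ly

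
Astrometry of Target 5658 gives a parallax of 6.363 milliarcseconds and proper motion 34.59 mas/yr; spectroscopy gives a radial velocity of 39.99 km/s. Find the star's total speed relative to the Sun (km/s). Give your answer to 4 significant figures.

d = 1/p = 1/0.006363″ = 157.16 pc.
μ = 34.59 mas/yr = 0.03459 ″/yr.
v_t = 4.740 μ d = 4.740 × 0.03459 × 157.16 = 25.767 km/s.
v = √(v_r² + v_t²) = √(39.99² + 25.767²) = √2263.14 = 47.572 km/s.

47.57 km/s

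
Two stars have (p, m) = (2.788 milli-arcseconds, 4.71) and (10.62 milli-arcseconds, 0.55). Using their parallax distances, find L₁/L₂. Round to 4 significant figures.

L₁/L₂ = 0.3145

d₁ = 1/p₁ = 1/0.002788″ = 358.68 pc; d₂ = 1/p₂ = 1/0.01062″ = 94.162 pc.
M₁ = m₁ − 5 log₁₀ d₁ + 5 = 4.71 − 12.7735 + 5 = -3.0635.
M₂ = 0.55 − 9.8694 + 5 = -4.3194.
L₁/L₂ = 10^(0.4(M₂ − M₁)) = 10^(0.4 × (-1.2559)) = 10^(-0.50236) = 0.31451.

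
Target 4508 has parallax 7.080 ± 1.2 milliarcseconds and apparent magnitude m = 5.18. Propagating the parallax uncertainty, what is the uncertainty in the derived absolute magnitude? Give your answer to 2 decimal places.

M = m − 5 log₁₀ d + 5 = m + 5 log₁₀ p + 5, so ∂M/∂p = 5/(p ln 10).
σ_M = (5/ln 10) · (σ_p/p) = 2.1715 × 1.2/7.080 = 2.1715 × 0.16949 = 0.36805.

σ_M = 0.37 mag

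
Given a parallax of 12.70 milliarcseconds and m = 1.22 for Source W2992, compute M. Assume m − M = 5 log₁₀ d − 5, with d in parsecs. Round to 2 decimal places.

M = -3.26

d = 1/p = 1/0.01270″ = 78.74 pc.
m − M = 5 log₁₀(78.74) − 5 = 9.4810 − 5 = 4.4810.
M = m − (m − M) = 1.22 − 4.4810 = -3.26.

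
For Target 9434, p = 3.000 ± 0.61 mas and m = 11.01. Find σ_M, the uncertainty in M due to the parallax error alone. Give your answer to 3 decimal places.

σ_M = 0.442 mag

M = m − 5 log₁₀ d + 5 = m + 5 log₁₀ p + 5, so ∂M/∂p = 5/(p ln 10).
σ_M = (5/ln 10) · (σ_p/p) = 2.1715 × 0.61/3.000 = 2.1715 × 0.20333 = 0.44153.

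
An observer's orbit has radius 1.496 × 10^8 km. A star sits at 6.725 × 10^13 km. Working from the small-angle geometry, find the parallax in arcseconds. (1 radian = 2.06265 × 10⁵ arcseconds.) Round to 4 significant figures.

θ ≈ B/d = (1.496 × 10^8) / (6.725 × 10^13) = 2.2245 × 10^-6 rad.
In arcseconds: 2.2245 × 10^-6 × 206265 = 0.45884″.

0.4588 arcsec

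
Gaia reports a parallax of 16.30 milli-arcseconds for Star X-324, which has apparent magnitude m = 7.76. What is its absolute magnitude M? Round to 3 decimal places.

d = 1/p = 1/0.01630″ = 61.35 pc.
m − M = 5 log₁₀(61.35) − 5 = 8.9391 − 5 = 3.9391.
M = m − (m − M) = 7.76 − 3.9391 = 3.821.

M = 3.821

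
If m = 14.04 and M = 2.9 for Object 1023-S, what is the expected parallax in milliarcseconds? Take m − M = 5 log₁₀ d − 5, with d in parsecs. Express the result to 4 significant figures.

m − M = 14.04 − 2.9 = 11.14.
d = 10^((m−M)/5 + 1) = 10^3.228 = 1690.4 pc.
p = 1/d = 1/1690.4 = 0.00059158 arcsec = 0.59158 mas.

0.5916 mas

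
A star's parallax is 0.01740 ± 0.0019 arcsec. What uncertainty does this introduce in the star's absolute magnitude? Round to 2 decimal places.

σ_M = 0.24 mag

M = m − 5 log₁₀ d + 5 = m + 5 log₁₀ p + 5, so ∂M/∂p = 5/(p ln 10).
σ_M = (5/ln 10) · (σ_p/p) = 2.1715 × 0.0019/0.01740 = 2.1715 × 0.1092 = 0.23713.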